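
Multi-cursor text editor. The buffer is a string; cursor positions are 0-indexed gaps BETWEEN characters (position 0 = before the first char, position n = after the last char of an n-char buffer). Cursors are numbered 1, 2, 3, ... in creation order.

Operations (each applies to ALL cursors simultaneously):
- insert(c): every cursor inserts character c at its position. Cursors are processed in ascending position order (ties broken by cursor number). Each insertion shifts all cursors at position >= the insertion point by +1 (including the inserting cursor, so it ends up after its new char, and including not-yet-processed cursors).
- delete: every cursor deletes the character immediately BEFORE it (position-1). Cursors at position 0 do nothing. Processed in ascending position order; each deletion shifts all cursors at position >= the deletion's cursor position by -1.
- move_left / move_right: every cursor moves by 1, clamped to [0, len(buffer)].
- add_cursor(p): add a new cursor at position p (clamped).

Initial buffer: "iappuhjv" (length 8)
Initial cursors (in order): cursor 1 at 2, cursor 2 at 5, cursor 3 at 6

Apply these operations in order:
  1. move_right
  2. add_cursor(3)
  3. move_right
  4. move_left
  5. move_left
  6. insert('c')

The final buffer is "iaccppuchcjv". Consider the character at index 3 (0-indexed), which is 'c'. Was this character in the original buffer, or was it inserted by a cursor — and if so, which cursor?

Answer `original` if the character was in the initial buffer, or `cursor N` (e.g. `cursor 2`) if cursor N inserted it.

After op 1 (move_right): buffer="iappuhjv" (len 8), cursors c1@3 c2@6 c3@7, authorship ........
After op 2 (add_cursor(3)): buffer="iappuhjv" (len 8), cursors c1@3 c4@3 c2@6 c3@7, authorship ........
After op 3 (move_right): buffer="iappuhjv" (len 8), cursors c1@4 c4@4 c2@7 c3@8, authorship ........
After op 4 (move_left): buffer="iappuhjv" (len 8), cursors c1@3 c4@3 c2@6 c3@7, authorship ........
After op 5 (move_left): buffer="iappuhjv" (len 8), cursors c1@2 c4@2 c2@5 c3@6, authorship ........
After op 6 (insert('c')): buffer="iaccppuchcjv" (len 12), cursors c1@4 c4@4 c2@8 c3@10, authorship ..14...2.3..
Authorship (.=original, N=cursor N): . . 1 4 . . . 2 . 3 . .
Index 3: author = 4

Answer: cursor 4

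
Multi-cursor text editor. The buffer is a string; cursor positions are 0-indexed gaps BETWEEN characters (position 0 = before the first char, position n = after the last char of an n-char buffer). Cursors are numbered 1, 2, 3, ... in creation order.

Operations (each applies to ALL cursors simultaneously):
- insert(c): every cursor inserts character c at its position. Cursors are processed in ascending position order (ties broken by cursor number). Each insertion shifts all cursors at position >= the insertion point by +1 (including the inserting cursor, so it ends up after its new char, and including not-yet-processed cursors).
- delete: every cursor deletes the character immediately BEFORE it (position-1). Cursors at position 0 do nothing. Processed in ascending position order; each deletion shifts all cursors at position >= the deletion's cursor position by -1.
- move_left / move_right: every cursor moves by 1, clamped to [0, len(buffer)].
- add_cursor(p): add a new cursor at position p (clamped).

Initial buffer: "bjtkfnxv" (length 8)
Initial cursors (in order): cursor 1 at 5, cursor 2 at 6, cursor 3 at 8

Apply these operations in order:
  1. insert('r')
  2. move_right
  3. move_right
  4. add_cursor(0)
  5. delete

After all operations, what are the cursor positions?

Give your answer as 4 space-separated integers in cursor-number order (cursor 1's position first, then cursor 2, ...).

Answer: 7 8 8 0

Derivation:
After op 1 (insert('r')): buffer="bjtkfrnrxvr" (len 11), cursors c1@6 c2@8 c3@11, authorship .....1.2..3
After op 2 (move_right): buffer="bjtkfrnrxvr" (len 11), cursors c1@7 c2@9 c3@11, authorship .....1.2..3
After op 3 (move_right): buffer="bjtkfrnrxvr" (len 11), cursors c1@8 c2@10 c3@11, authorship .....1.2..3
After op 4 (add_cursor(0)): buffer="bjtkfrnrxvr" (len 11), cursors c4@0 c1@8 c2@10 c3@11, authorship .....1.2..3
After op 5 (delete): buffer="bjtkfrnx" (len 8), cursors c4@0 c1@7 c2@8 c3@8, authorship .....1..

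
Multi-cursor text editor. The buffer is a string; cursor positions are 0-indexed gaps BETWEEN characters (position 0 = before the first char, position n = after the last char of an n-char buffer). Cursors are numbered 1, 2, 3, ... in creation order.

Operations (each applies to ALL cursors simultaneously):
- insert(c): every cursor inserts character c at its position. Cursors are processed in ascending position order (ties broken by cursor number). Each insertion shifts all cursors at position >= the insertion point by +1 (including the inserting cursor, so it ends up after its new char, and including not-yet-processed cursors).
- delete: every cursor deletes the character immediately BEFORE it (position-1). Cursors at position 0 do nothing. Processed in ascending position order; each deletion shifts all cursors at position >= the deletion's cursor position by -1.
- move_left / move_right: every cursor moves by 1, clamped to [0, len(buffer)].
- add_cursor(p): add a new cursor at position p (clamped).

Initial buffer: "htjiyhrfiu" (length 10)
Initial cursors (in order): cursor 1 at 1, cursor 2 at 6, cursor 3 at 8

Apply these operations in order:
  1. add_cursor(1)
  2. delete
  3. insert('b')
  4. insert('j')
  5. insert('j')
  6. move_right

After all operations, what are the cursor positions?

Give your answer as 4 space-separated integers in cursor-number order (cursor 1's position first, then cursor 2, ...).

Answer: 7 14 18 7

Derivation:
After op 1 (add_cursor(1)): buffer="htjiyhrfiu" (len 10), cursors c1@1 c4@1 c2@6 c3@8, authorship ..........
After op 2 (delete): buffer="tjiyriu" (len 7), cursors c1@0 c4@0 c2@4 c3@5, authorship .......
After op 3 (insert('b')): buffer="bbtjiybrbiu" (len 11), cursors c1@2 c4@2 c2@7 c3@9, authorship 14....2.3..
After op 4 (insert('j')): buffer="bbjjtjiybjrbjiu" (len 15), cursors c1@4 c4@4 c2@10 c3@13, authorship 1414....22.33..
After op 5 (insert('j')): buffer="bbjjjjtjiybjjrbjjiu" (len 19), cursors c1@6 c4@6 c2@13 c3@17, authorship 141414....222.333..
After op 6 (move_right): buffer="bbjjjjtjiybjjrbjjiu" (len 19), cursors c1@7 c4@7 c2@14 c3@18, authorship 141414....222.333..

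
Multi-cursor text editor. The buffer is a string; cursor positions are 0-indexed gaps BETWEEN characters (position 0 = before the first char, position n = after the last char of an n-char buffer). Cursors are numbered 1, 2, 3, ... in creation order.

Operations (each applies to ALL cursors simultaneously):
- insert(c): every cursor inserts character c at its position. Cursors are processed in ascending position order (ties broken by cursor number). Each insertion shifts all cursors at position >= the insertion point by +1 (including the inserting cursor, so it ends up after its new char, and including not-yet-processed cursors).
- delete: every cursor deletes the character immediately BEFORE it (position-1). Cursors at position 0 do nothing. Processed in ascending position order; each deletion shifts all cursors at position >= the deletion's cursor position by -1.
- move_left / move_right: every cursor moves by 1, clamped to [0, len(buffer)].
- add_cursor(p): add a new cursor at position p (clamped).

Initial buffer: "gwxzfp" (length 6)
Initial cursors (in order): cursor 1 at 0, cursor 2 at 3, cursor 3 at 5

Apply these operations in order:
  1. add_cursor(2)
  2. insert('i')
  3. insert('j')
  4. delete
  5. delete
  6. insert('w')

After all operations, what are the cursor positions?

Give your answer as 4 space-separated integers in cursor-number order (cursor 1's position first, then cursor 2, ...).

Answer: 1 6 9 4

Derivation:
After op 1 (add_cursor(2)): buffer="gwxzfp" (len 6), cursors c1@0 c4@2 c2@3 c3@5, authorship ......
After op 2 (insert('i')): buffer="igwixizfip" (len 10), cursors c1@1 c4@4 c2@6 c3@9, authorship 1..4.2..3.
After op 3 (insert('j')): buffer="ijgwijxijzfijp" (len 14), cursors c1@2 c4@6 c2@9 c3@13, authorship 11..44.22..33.
After op 4 (delete): buffer="igwixizfip" (len 10), cursors c1@1 c4@4 c2@6 c3@9, authorship 1..4.2..3.
After op 5 (delete): buffer="gwxzfp" (len 6), cursors c1@0 c4@2 c2@3 c3@5, authorship ......
After op 6 (insert('w')): buffer="wgwwxwzfwp" (len 10), cursors c1@1 c4@4 c2@6 c3@9, authorship 1..4.2..3.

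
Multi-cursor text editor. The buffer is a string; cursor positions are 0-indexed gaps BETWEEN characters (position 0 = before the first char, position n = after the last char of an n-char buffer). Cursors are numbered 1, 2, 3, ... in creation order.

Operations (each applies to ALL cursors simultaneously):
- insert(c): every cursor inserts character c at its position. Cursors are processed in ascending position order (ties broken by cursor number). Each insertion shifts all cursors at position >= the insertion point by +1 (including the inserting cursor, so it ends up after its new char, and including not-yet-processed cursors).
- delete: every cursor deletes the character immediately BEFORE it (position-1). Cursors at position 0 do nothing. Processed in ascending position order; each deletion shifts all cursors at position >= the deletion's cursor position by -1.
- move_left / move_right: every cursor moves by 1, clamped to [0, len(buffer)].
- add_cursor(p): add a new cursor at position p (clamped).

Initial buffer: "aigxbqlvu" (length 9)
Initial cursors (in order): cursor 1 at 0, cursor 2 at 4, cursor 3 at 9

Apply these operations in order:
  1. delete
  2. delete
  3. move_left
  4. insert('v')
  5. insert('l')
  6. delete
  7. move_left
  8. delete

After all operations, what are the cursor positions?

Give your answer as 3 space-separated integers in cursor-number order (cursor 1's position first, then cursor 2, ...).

Answer: 0 1 4

Derivation:
After op 1 (delete): buffer="aigbqlv" (len 7), cursors c1@0 c2@3 c3@7, authorship .......
After op 2 (delete): buffer="aibql" (len 5), cursors c1@0 c2@2 c3@5, authorship .....
After op 3 (move_left): buffer="aibql" (len 5), cursors c1@0 c2@1 c3@4, authorship .....
After op 4 (insert('v')): buffer="vavibqvl" (len 8), cursors c1@1 c2@3 c3@7, authorship 1.2...3.
After op 5 (insert('l')): buffer="vlavlibqvll" (len 11), cursors c1@2 c2@5 c3@10, authorship 11.22...33.
After op 6 (delete): buffer="vavibqvl" (len 8), cursors c1@1 c2@3 c3@7, authorship 1.2...3.
After op 7 (move_left): buffer="vavibqvl" (len 8), cursors c1@0 c2@2 c3@6, authorship 1.2...3.
After op 8 (delete): buffer="vvibvl" (len 6), cursors c1@0 c2@1 c3@4, authorship 12..3.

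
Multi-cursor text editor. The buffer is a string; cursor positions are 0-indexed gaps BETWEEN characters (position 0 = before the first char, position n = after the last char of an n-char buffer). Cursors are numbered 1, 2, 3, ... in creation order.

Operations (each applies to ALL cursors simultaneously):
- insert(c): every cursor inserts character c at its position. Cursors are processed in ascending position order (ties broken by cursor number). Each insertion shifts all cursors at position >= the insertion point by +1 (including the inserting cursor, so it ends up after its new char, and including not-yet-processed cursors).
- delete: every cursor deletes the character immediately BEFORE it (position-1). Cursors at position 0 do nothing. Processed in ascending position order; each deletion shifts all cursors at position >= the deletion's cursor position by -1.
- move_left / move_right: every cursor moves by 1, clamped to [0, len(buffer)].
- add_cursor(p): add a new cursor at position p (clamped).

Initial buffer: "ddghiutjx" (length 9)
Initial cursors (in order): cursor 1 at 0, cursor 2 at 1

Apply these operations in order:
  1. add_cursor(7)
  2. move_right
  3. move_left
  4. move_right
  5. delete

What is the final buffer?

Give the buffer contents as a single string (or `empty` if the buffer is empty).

Answer: ghiutx

Derivation:
After op 1 (add_cursor(7)): buffer="ddghiutjx" (len 9), cursors c1@0 c2@1 c3@7, authorship .........
After op 2 (move_right): buffer="ddghiutjx" (len 9), cursors c1@1 c2@2 c3@8, authorship .........
After op 3 (move_left): buffer="ddghiutjx" (len 9), cursors c1@0 c2@1 c3@7, authorship .........
After op 4 (move_right): buffer="ddghiutjx" (len 9), cursors c1@1 c2@2 c3@8, authorship .........
After op 5 (delete): buffer="ghiutx" (len 6), cursors c1@0 c2@0 c3@5, authorship ......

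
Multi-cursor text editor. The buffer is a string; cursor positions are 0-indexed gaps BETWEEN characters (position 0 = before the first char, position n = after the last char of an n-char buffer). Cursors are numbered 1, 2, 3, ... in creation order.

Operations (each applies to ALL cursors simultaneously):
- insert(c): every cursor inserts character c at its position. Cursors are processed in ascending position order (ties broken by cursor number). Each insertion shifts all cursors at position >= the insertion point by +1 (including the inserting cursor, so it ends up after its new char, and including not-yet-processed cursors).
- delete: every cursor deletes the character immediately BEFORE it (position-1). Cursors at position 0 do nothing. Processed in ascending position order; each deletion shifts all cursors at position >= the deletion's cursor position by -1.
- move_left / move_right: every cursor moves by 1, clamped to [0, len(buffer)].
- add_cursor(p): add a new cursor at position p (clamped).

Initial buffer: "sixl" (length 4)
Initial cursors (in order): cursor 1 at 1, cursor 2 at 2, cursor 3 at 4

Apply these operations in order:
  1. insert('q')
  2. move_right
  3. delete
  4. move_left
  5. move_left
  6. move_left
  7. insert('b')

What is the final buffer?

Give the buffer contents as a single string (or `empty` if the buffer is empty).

After op 1 (insert('q')): buffer="sqiqxlq" (len 7), cursors c1@2 c2@4 c3@7, authorship .1.2..3
After op 2 (move_right): buffer="sqiqxlq" (len 7), cursors c1@3 c2@5 c3@7, authorship .1.2..3
After op 3 (delete): buffer="sqql" (len 4), cursors c1@2 c2@3 c3@4, authorship .12.
After op 4 (move_left): buffer="sqql" (len 4), cursors c1@1 c2@2 c3@3, authorship .12.
After op 5 (move_left): buffer="sqql" (len 4), cursors c1@0 c2@1 c3@2, authorship .12.
After op 6 (move_left): buffer="sqql" (len 4), cursors c1@0 c2@0 c3@1, authorship .12.
After op 7 (insert('b')): buffer="bbsbqql" (len 7), cursors c1@2 c2@2 c3@4, authorship 12.312.

Answer: bbsbqql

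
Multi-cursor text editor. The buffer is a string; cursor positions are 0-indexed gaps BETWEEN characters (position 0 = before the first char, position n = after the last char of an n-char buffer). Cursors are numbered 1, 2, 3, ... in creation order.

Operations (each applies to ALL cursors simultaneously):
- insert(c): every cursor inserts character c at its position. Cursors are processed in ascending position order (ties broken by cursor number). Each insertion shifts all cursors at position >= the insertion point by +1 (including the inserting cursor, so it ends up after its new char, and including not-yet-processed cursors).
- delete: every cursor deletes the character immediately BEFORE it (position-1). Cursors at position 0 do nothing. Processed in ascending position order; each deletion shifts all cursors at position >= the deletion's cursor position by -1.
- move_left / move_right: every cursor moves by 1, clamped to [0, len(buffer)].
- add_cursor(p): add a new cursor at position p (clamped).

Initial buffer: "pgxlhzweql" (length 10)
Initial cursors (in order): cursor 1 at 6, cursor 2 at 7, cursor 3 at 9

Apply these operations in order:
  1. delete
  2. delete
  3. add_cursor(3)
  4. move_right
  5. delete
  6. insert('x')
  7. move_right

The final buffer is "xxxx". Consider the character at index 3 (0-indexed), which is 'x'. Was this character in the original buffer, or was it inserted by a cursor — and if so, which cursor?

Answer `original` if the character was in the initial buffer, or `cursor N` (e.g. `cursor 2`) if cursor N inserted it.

Answer: cursor 4

Derivation:
After op 1 (delete): buffer="pgxlhel" (len 7), cursors c1@5 c2@5 c3@6, authorship .......
After op 2 (delete): buffer="pgxl" (len 4), cursors c1@3 c2@3 c3@3, authorship ....
After op 3 (add_cursor(3)): buffer="pgxl" (len 4), cursors c1@3 c2@3 c3@3 c4@3, authorship ....
After op 4 (move_right): buffer="pgxl" (len 4), cursors c1@4 c2@4 c3@4 c4@4, authorship ....
After op 5 (delete): buffer="" (len 0), cursors c1@0 c2@0 c3@0 c4@0, authorship 
After op 6 (insert('x')): buffer="xxxx" (len 4), cursors c1@4 c2@4 c3@4 c4@4, authorship 1234
After op 7 (move_right): buffer="xxxx" (len 4), cursors c1@4 c2@4 c3@4 c4@4, authorship 1234
Authorship (.=original, N=cursor N): 1 2 3 4
Index 3: author = 4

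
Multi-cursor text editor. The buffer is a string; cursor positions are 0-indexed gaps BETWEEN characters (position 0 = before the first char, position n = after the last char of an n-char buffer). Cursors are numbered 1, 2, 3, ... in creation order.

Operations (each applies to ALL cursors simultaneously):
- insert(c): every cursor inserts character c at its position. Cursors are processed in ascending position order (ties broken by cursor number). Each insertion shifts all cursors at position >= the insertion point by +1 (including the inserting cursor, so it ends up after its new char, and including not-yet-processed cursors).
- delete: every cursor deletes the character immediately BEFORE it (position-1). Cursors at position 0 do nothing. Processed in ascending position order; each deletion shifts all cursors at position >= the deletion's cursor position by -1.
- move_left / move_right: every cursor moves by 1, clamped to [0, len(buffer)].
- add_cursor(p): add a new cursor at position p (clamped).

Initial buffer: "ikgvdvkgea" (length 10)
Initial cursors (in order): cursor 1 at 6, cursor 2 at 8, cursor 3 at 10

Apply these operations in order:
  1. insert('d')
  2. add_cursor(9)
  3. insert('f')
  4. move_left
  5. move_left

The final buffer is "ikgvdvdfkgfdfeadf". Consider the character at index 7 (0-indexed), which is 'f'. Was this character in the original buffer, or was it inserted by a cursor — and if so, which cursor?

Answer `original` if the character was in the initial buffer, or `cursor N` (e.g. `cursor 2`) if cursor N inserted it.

After op 1 (insert('d')): buffer="ikgvdvdkgdead" (len 13), cursors c1@7 c2@10 c3@13, authorship ......1..2..3
After op 2 (add_cursor(9)): buffer="ikgvdvdkgdead" (len 13), cursors c1@7 c4@9 c2@10 c3@13, authorship ......1..2..3
After op 3 (insert('f')): buffer="ikgvdvdfkgfdfeadf" (len 17), cursors c1@8 c4@11 c2@13 c3@17, authorship ......11..422..33
After op 4 (move_left): buffer="ikgvdvdfkgfdfeadf" (len 17), cursors c1@7 c4@10 c2@12 c3@16, authorship ......11..422..33
After op 5 (move_left): buffer="ikgvdvdfkgfdfeadf" (len 17), cursors c1@6 c4@9 c2@11 c3@15, authorship ......11..422..33
Authorship (.=original, N=cursor N): . . . . . . 1 1 . . 4 2 2 . . 3 3
Index 7: author = 1

Answer: cursor 1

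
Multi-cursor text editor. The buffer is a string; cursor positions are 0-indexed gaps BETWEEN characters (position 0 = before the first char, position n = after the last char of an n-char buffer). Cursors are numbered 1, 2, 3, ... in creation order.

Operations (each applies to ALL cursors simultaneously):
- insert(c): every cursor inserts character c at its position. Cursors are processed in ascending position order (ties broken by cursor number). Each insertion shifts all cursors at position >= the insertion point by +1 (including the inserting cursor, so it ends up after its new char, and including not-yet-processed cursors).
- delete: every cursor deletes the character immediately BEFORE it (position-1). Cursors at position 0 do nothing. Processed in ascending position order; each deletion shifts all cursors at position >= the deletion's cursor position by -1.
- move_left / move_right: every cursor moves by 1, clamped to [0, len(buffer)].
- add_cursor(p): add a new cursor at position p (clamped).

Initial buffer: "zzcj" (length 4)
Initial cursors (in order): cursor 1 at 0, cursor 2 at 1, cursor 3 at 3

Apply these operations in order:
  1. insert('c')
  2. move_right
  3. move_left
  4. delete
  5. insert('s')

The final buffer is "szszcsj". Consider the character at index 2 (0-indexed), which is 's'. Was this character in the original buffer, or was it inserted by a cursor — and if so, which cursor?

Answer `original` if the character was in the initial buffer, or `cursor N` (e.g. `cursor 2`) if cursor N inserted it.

After op 1 (insert('c')): buffer="czczccj" (len 7), cursors c1@1 c2@3 c3@6, authorship 1.2..3.
After op 2 (move_right): buffer="czczccj" (len 7), cursors c1@2 c2@4 c3@7, authorship 1.2..3.
After op 3 (move_left): buffer="czczccj" (len 7), cursors c1@1 c2@3 c3@6, authorship 1.2..3.
After op 4 (delete): buffer="zzcj" (len 4), cursors c1@0 c2@1 c3@3, authorship ....
After op 5 (insert('s')): buffer="szszcsj" (len 7), cursors c1@1 c2@3 c3@6, authorship 1.2..3.
Authorship (.=original, N=cursor N): 1 . 2 . . 3 .
Index 2: author = 2

Answer: cursor 2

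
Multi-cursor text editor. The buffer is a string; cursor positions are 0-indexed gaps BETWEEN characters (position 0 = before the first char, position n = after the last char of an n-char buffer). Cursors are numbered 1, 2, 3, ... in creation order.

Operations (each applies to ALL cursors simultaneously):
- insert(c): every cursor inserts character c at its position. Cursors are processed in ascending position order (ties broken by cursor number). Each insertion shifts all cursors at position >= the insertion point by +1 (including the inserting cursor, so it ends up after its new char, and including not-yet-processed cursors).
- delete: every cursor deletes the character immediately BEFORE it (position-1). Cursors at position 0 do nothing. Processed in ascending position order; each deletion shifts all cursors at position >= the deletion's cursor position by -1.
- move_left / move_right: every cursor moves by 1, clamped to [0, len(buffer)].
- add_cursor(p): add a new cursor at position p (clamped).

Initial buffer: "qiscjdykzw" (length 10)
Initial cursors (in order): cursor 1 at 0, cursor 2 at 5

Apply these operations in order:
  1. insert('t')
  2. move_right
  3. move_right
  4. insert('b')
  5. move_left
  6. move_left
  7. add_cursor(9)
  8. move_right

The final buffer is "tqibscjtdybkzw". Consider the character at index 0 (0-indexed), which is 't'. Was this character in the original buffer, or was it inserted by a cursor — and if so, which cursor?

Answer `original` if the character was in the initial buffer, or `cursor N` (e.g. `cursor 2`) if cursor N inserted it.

After op 1 (insert('t')): buffer="tqiscjtdykzw" (len 12), cursors c1@1 c2@7, authorship 1.....2.....
After op 2 (move_right): buffer="tqiscjtdykzw" (len 12), cursors c1@2 c2@8, authorship 1.....2.....
After op 3 (move_right): buffer="tqiscjtdykzw" (len 12), cursors c1@3 c2@9, authorship 1.....2.....
After op 4 (insert('b')): buffer="tqibscjtdybkzw" (len 14), cursors c1@4 c2@11, authorship 1..1...2..2...
After op 5 (move_left): buffer="tqibscjtdybkzw" (len 14), cursors c1@3 c2@10, authorship 1..1...2..2...
After op 6 (move_left): buffer="tqibscjtdybkzw" (len 14), cursors c1@2 c2@9, authorship 1..1...2..2...
After op 7 (add_cursor(9)): buffer="tqibscjtdybkzw" (len 14), cursors c1@2 c2@9 c3@9, authorship 1..1...2..2...
After op 8 (move_right): buffer="tqibscjtdybkzw" (len 14), cursors c1@3 c2@10 c3@10, authorship 1..1...2..2...
Authorship (.=original, N=cursor N): 1 . . 1 . . . 2 . . 2 . . .
Index 0: author = 1

Answer: cursor 1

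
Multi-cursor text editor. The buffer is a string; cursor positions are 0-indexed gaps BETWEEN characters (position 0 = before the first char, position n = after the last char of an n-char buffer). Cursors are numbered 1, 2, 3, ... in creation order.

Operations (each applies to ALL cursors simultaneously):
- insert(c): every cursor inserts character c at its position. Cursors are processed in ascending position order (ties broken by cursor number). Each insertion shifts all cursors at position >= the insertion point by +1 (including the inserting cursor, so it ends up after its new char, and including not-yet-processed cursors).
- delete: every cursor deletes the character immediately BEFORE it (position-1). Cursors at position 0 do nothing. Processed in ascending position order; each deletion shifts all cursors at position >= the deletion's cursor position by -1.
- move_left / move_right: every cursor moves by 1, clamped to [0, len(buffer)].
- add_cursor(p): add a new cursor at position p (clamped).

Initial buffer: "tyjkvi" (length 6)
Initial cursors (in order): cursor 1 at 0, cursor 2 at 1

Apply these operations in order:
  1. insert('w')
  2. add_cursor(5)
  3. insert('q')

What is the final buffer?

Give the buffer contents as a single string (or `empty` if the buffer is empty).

Answer: wqtwqyjqkvi

Derivation:
After op 1 (insert('w')): buffer="wtwyjkvi" (len 8), cursors c1@1 c2@3, authorship 1.2.....
After op 2 (add_cursor(5)): buffer="wtwyjkvi" (len 8), cursors c1@1 c2@3 c3@5, authorship 1.2.....
After op 3 (insert('q')): buffer="wqtwqyjqkvi" (len 11), cursors c1@2 c2@5 c3@8, authorship 11.22..3...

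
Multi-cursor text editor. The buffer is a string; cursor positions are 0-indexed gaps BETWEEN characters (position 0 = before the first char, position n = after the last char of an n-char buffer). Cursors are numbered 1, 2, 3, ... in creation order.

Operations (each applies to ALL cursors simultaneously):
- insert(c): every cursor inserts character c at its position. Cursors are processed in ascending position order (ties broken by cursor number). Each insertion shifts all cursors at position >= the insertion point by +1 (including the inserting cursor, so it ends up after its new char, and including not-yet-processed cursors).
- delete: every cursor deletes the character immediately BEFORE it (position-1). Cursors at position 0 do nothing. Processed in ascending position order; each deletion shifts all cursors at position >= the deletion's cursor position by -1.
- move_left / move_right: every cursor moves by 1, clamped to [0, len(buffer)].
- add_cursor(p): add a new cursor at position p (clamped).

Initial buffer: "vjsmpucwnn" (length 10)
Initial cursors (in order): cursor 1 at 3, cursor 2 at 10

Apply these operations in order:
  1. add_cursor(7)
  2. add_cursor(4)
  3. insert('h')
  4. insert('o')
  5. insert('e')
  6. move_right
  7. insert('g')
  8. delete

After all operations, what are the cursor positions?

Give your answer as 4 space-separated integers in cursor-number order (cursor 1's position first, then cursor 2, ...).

After op 1 (add_cursor(7)): buffer="vjsmpucwnn" (len 10), cursors c1@3 c3@7 c2@10, authorship ..........
After op 2 (add_cursor(4)): buffer="vjsmpucwnn" (len 10), cursors c1@3 c4@4 c3@7 c2@10, authorship ..........
After op 3 (insert('h')): buffer="vjshmhpuchwnnh" (len 14), cursors c1@4 c4@6 c3@10 c2@14, authorship ...1.4...3...2
After op 4 (insert('o')): buffer="vjshomhopuchownnho" (len 18), cursors c1@5 c4@8 c3@13 c2@18, authorship ...11.44...33...22
After op 5 (insert('e')): buffer="vjshoemhoepuchoewnnhoe" (len 22), cursors c1@6 c4@10 c3@16 c2@22, authorship ...111.444...333...222
After op 6 (move_right): buffer="vjshoemhoepuchoewnnhoe" (len 22), cursors c1@7 c4@11 c3@17 c2@22, authorship ...111.444...333...222
After op 7 (insert('g')): buffer="vjshoemghoepguchoewgnnhoeg" (len 26), cursors c1@8 c4@13 c3@20 c2@26, authorship ...111.1444.4..333.3..2222
After op 8 (delete): buffer="vjshoemhoepuchoewnnhoe" (len 22), cursors c1@7 c4@11 c3@17 c2@22, authorship ...111.444...333...222

Answer: 7 22 17 11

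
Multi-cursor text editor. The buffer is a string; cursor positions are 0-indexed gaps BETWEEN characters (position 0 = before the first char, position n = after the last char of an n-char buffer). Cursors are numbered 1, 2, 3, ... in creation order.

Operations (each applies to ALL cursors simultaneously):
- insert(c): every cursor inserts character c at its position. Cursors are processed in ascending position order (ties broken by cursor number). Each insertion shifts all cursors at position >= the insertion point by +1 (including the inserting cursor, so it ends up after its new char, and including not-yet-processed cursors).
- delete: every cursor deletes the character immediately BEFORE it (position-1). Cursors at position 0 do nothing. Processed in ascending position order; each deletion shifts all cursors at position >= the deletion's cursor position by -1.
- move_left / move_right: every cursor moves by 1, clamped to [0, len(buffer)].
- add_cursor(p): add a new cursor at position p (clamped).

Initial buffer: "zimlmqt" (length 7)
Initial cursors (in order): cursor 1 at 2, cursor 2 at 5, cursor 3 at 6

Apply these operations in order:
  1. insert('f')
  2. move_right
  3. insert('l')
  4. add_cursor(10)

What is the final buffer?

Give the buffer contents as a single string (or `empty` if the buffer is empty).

Answer: zifmllmfqlftl

Derivation:
After op 1 (insert('f')): buffer="zifmlmfqft" (len 10), cursors c1@3 c2@7 c3@9, authorship ..1...2.3.
After op 2 (move_right): buffer="zifmlmfqft" (len 10), cursors c1@4 c2@8 c3@10, authorship ..1...2.3.
After op 3 (insert('l')): buffer="zifmllmfqlftl" (len 13), cursors c1@5 c2@10 c3@13, authorship ..1.1..2.23.3
After op 4 (add_cursor(10)): buffer="zifmllmfqlftl" (len 13), cursors c1@5 c2@10 c4@10 c3@13, authorship ..1.1..2.23.3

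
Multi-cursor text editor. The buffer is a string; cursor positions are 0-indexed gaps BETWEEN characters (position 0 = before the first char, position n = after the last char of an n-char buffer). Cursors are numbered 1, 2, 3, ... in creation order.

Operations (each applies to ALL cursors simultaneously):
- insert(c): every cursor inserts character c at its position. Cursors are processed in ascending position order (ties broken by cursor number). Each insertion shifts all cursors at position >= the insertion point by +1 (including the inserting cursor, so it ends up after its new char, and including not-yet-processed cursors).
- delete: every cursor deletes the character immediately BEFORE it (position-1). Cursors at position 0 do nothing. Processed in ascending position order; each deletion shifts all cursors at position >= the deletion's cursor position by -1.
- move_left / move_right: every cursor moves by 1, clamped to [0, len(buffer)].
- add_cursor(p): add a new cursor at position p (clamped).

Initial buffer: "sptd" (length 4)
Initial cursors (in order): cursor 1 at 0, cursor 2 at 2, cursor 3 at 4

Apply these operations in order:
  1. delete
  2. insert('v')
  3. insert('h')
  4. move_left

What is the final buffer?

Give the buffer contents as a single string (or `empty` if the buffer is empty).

After op 1 (delete): buffer="st" (len 2), cursors c1@0 c2@1 c3@2, authorship ..
After op 2 (insert('v')): buffer="vsvtv" (len 5), cursors c1@1 c2@3 c3@5, authorship 1.2.3
After op 3 (insert('h')): buffer="vhsvhtvh" (len 8), cursors c1@2 c2@5 c3@8, authorship 11.22.33
After op 4 (move_left): buffer="vhsvhtvh" (len 8), cursors c1@1 c2@4 c3@7, authorship 11.22.33

Answer: vhsvhtvh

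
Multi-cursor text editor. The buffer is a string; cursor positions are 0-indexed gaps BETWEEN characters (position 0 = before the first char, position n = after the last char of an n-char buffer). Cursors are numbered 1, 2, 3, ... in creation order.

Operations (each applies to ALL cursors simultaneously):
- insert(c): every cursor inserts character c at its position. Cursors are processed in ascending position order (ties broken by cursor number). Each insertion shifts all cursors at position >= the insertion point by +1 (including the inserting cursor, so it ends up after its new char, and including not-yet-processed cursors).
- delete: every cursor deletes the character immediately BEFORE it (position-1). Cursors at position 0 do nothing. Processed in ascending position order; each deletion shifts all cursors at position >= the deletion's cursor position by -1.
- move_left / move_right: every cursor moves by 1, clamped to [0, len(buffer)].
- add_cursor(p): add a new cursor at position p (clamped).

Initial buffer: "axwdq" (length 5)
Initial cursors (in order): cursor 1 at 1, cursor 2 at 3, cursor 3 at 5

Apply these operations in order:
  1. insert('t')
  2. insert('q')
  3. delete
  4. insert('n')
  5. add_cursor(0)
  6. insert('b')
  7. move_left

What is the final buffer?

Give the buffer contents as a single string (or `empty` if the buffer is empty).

Answer: batnbxwtnbdqtnb

Derivation:
After op 1 (insert('t')): buffer="atxwtdqt" (len 8), cursors c1@2 c2@5 c3@8, authorship .1..2..3
After op 2 (insert('q')): buffer="atqxwtqdqtq" (len 11), cursors c1@3 c2@7 c3@11, authorship .11..22..33
After op 3 (delete): buffer="atxwtdqt" (len 8), cursors c1@2 c2@5 c3@8, authorship .1..2..3
After op 4 (insert('n')): buffer="atnxwtndqtn" (len 11), cursors c1@3 c2@7 c3@11, authorship .11..22..33
After op 5 (add_cursor(0)): buffer="atnxwtndqtn" (len 11), cursors c4@0 c1@3 c2@7 c3@11, authorship .11..22..33
After op 6 (insert('b')): buffer="batnbxwtnbdqtnb" (len 15), cursors c4@1 c1@5 c2@10 c3@15, authorship 4.111..222..333
After op 7 (move_left): buffer="batnbxwtnbdqtnb" (len 15), cursors c4@0 c1@4 c2@9 c3@14, authorship 4.111..222..333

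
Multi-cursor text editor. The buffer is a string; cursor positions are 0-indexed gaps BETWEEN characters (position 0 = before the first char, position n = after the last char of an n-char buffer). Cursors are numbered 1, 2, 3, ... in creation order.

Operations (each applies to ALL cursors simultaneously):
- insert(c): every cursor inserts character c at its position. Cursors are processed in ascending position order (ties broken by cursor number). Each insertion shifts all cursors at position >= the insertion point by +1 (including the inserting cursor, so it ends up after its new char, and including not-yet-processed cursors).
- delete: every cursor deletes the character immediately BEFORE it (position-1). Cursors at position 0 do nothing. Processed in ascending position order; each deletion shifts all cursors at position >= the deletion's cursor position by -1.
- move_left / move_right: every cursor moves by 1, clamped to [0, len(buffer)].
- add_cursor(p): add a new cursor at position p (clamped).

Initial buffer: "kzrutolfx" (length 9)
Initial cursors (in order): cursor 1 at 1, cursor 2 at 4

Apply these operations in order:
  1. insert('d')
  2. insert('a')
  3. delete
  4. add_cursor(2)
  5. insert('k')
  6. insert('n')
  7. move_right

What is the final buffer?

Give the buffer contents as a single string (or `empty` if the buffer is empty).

Answer: kdkknnzrudkntolfx

Derivation:
After op 1 (insert('d')): buffer="kdzrudtolfx" (len 11), cursors c1@2 c2@6, authorship .1...2.....
After op 2 (insert('a')): buffer="kdazrudatolfx" (len 13), cursors c1@3 c2@8, authorship .11...22.....
After op 3 (delete): buffer="kdzrudtolfx" (len 11), cursors c1@2 c2@6, authorship .1...2.....
After op 4 (add_cursor(2)): buffer="kdzrudtolfx" (len 11), cursors c1@2 c3@2 c2@6, authorship .1...2.....
After op 5 (insert('k')): buffer="kdkkzrudktolfx" (len 14), cursors c1@4 c3@4 c2@9, authorship .113...22.....
After op 6 (insert('n')): buffer="kdkknnzrudkntolfx" (len 17), cursors c1@6 c3@6 c2@12, authorship .11313...222.....
After op 7 (move_right): buffer="kdkknnzrudkntolfx" (len 17), cursors c1@7 c3@7 c2@13, authorship .11313...222.....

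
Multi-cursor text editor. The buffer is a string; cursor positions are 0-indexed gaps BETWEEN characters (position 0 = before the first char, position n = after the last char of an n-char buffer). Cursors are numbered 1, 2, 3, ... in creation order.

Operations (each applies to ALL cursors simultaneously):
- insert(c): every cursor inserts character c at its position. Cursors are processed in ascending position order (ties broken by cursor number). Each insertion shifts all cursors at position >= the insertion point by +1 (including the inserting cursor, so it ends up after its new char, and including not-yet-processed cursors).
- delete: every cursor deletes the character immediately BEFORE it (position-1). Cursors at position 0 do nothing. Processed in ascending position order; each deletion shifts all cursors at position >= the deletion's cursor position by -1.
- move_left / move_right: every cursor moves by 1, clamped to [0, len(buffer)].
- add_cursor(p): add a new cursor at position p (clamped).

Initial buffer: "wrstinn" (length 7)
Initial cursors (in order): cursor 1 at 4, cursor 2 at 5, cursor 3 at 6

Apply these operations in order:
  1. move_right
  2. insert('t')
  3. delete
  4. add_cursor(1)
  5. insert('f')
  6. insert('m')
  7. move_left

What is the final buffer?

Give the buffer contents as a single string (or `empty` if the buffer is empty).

Answer: wfmrstifmnfmnfm

Derivation:
After op 1 (move_right): buffer="wrstinn" (len 7), cursors c1@5 c2@6 c3@7, authorship .......
After op 2 (insert('t')): buffer="wrstitntnt" (len 10), cursors c1@6 c2@8 c3@10, authorship .....1.2.3
After op 3 (delete): buffer="wrstinn" (len 7), cursors c1@5 c2@6 c3@7, authorship .......
After op 4 (add_cursor(1)): buffer="wrstinn" (len 7), cursors c4@1 c1@5 c2@6 c3@7, authorship .......
After op 5 (insert('f')): buffer="wfrstifnfnf" (len 11), cursors c4@2 c1@7 c2@9 c3@11, authorship .4....1.2.3
After op 6 (insert('m')): buffer="wfmrstifmnfmnfm" (len 15), cursors c4@3 c1@9 c2@12 c3@15, authorship .44....11.22.33
After op 7 (move_left): buffer="wfmrstifmnfmnfm" (len 15), cursors c4@2 c1@8 c2@11 c3@14, authorship .44....11.22.33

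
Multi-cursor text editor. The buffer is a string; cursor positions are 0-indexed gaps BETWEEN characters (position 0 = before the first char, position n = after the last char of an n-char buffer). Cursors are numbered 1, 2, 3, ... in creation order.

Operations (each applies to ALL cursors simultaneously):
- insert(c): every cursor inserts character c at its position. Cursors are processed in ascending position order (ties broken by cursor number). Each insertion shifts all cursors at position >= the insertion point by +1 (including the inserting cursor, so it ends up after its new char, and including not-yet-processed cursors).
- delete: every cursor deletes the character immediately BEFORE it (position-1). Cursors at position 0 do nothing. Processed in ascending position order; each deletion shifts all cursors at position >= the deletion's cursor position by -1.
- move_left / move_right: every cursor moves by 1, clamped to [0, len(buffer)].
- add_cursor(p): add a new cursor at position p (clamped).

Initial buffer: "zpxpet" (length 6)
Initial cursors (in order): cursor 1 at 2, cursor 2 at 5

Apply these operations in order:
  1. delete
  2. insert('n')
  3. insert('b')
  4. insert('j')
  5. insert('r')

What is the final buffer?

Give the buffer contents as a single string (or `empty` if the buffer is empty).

Answer: znbjrxpnbjrt

Derivation:
After op 1 (delete): buffer="zxpt" (len 4), cursors c1@1 c2@3, authorship ....
After op 2 (insert('n')): buffer="znxpnt" (len 6), cursors c1@2 c2@5, authorship .1..2.
After op 3 (insert('b')): buffer="znbxpnbt" (len 8), cursors c1@3 c2@7, authorship .11..22.
After op 4 (insert('j')): buffer="znbjxpnbjt" (len 10), cursors c1@4 c2@9, authorship .111..222.
After op 5 (insert('r')): buffer="znbjrxpnbjrt" (len 12), cursors c1@5 c2@11, authorship .1111..2222.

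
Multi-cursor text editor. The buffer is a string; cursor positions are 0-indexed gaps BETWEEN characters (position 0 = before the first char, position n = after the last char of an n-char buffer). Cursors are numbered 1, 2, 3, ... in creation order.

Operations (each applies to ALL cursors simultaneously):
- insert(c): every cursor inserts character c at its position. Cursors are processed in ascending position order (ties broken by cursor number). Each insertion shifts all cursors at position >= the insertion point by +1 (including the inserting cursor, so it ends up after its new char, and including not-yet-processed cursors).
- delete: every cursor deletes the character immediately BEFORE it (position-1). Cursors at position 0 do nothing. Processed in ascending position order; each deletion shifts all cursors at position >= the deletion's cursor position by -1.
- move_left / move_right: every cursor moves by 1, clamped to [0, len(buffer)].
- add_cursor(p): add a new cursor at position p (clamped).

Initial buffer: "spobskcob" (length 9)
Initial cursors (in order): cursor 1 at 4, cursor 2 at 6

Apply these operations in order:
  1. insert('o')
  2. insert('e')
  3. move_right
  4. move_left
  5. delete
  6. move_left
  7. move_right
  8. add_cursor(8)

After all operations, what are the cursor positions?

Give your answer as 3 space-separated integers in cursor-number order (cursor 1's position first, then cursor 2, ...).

After op 1 (insert('o')): buffer="spoboskocob" (len 11), cursors c1@5 c2@8, authorship ....1..2...
After op 2 (insert('e')): buffer="spoboeskoecob" (len 13), cursors c1@6 c2@10, authorship ....11..22...
After op 3 (move_right): buffer="spoboeskoecob" (len 13), cursors c1@7 c2@11, authorship ....11..22...
After op 4 (move_left): buffer="spoboeskoecob" (len 13), cursors c1@6 c2@10, authorship ....11..22...
After op 5 (delete): buffer="spoboskocob" (len 11), cursors c1@5 c2@8, authorship ....1..2...
After op 6 (move_left): buffer="spoboskocob" (len 11), cursors c1@4 c2@7, authorship ....1..2...
After op 7 (move_right): buffer="spoboskocob" (len 11), cursors c1@5 c2@8, authorship ....1..2...
After op 8 (add_cursor(8)): buffer="spoboskocob" (len 11), cursors c1@5 c2@8 c3@8, authorship ....1..2...

Answer: 5 8 8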